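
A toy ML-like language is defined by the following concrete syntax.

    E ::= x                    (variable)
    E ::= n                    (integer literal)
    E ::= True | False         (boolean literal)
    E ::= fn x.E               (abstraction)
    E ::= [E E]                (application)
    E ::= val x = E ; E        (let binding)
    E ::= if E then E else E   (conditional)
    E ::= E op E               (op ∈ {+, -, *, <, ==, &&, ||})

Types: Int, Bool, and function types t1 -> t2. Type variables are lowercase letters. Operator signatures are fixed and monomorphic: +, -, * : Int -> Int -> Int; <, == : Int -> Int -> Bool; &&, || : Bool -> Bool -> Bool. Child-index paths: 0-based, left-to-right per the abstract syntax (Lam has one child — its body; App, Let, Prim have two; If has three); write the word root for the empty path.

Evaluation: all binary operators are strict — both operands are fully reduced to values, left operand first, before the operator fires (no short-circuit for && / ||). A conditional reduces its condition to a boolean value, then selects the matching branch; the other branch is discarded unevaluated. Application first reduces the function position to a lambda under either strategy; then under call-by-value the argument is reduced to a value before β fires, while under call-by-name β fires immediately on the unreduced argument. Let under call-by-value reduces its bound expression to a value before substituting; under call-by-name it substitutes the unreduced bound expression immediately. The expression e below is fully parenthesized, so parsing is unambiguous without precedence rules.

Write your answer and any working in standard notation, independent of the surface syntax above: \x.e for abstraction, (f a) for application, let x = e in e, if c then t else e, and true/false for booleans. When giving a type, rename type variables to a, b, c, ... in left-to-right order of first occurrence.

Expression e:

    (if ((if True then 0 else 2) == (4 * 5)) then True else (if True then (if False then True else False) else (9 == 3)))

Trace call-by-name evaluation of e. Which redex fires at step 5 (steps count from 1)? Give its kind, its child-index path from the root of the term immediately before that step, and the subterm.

Answer: if at root : (if true then (if false then true else false) else (9 == 3))

Derivation:
step 0: (if ((if true then 0 else 2) == (4 * 5)) then true else (if true then (if false then true else false) else (9 == 3)))
step 1: [if@0.0] (if (0 == (4 * 5)) then true else (if true then (if false then true else false) else (9 == 3)))
step 2: [delta@0.1] (if (0 == 20) then true else (if true then (if false then true else false) else (9 == 3)))
step 3: [delta@0] (if false then true else (if true then (if false then true else false) else (9 == 3)))
step 4: [if@root] (if true then (if false then true else false) else (9 == 3))
step 5: [if@root] (if false then true else false)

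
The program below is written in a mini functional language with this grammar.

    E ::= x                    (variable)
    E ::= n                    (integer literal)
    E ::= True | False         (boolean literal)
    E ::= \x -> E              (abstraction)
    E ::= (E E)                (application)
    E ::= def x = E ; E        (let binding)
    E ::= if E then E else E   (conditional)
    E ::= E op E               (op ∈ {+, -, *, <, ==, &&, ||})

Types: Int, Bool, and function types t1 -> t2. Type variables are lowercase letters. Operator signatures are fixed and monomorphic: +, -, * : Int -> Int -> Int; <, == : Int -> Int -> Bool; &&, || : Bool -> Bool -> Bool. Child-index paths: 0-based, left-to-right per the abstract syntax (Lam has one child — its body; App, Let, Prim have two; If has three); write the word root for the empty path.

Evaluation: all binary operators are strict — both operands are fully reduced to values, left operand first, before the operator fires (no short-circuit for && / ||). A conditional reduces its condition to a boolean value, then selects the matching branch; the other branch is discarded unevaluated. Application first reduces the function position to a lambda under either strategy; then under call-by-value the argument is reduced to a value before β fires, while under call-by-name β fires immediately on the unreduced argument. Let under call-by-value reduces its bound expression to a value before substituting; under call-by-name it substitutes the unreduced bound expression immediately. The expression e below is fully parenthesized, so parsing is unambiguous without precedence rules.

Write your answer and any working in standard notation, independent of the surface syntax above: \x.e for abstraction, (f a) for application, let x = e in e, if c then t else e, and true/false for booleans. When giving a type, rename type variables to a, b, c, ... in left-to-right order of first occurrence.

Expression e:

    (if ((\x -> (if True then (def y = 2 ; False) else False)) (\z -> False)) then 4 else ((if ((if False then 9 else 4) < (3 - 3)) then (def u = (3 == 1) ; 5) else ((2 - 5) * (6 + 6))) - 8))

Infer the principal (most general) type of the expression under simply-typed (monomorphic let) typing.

Trace:
  unify Bool ~ Bool
let y : Int
  unify Bool ~ Bool
\x._ : a -> Bool
\z._ : b -> Bool
  unify a -> Bool ~ (b -> Bool) -> c
  unify a ~ b -> Bool
  unify Bool ~ c
_ _ : Bool
  unify Bool ~ Bool
  unify Bool ~ Bool
  unify Int ~ Int
  unify Int ~ Int
  unify Int ~ Int
  unify Int ~ Int
  unify Int ~ Int
  unify Bool ~ Bool
  unify Int ~ Int
  unify Int ~ Int
let u : Bool
  unify Int ~ Int
  unify Int ~ Int
  unify Int ~ Int
  unify Int ~ Int
  unify Int ~ Int
  unify Int ~ Int
  unify Int ~ Int
  unify Int ~ Int
  unify Int ~ Int
  unify Int ~ Int

Answer: Int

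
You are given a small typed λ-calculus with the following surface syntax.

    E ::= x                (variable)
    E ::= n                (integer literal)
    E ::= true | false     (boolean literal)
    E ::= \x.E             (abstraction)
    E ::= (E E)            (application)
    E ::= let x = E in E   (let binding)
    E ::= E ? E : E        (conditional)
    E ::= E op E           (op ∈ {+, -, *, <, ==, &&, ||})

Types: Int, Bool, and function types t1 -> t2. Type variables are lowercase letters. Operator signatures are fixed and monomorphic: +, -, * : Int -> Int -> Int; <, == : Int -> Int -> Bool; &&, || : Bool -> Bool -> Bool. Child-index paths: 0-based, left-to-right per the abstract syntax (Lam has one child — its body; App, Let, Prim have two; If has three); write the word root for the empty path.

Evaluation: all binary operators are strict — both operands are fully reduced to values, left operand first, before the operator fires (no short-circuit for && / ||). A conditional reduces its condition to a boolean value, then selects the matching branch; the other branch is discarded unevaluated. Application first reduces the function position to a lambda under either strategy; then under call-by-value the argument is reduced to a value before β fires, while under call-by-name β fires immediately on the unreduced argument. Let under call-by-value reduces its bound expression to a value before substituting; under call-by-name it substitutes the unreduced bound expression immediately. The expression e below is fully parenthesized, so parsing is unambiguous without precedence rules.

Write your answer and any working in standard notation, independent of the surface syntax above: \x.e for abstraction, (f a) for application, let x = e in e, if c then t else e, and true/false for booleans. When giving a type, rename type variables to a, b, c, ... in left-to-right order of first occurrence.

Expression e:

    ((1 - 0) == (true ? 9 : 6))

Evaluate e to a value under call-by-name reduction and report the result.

Answer: false

Trace:
step 0: ((1 - 0) == (if true then 9 else 6))
step 1: [delta@0] (1 == (if true then 9 else 6))
step 2: [if@1] (1 == 9)
step 3: [delta@root] false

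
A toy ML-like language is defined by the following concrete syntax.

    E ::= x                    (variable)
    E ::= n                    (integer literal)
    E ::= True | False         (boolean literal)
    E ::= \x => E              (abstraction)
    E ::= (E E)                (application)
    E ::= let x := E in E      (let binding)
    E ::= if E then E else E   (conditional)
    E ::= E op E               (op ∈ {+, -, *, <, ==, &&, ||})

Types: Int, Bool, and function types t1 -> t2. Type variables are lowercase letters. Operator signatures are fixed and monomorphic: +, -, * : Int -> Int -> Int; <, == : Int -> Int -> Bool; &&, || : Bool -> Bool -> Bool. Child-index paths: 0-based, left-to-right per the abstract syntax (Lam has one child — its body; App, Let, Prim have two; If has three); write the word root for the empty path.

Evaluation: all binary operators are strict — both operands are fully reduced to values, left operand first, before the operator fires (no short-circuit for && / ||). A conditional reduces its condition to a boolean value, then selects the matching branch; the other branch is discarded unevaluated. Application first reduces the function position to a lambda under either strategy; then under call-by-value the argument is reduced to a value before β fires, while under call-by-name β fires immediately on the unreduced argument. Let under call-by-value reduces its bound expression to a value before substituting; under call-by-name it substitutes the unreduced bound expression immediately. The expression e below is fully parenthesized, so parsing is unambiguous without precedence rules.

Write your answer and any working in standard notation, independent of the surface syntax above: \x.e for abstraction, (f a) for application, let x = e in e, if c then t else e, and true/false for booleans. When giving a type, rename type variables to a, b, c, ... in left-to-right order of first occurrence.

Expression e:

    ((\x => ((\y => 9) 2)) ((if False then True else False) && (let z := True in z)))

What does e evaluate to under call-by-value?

Answer: 9

Trace:
step 0: ((\x.((\y.9) 2)) ((if false then true else false) && (let z = true in z)))
step 1: [if@1.0] ((\x.((\y.9) 2)) (false && (let z = true in z)))
step 2: [let@1.1] ((\x.((\y.9) 2)) (false && true))
step 3: [delta@1] ((\x.((\y.9) 2)) false)
step 4: [beta@root] ((\y.9) 2)
step 5: [beta@root] 9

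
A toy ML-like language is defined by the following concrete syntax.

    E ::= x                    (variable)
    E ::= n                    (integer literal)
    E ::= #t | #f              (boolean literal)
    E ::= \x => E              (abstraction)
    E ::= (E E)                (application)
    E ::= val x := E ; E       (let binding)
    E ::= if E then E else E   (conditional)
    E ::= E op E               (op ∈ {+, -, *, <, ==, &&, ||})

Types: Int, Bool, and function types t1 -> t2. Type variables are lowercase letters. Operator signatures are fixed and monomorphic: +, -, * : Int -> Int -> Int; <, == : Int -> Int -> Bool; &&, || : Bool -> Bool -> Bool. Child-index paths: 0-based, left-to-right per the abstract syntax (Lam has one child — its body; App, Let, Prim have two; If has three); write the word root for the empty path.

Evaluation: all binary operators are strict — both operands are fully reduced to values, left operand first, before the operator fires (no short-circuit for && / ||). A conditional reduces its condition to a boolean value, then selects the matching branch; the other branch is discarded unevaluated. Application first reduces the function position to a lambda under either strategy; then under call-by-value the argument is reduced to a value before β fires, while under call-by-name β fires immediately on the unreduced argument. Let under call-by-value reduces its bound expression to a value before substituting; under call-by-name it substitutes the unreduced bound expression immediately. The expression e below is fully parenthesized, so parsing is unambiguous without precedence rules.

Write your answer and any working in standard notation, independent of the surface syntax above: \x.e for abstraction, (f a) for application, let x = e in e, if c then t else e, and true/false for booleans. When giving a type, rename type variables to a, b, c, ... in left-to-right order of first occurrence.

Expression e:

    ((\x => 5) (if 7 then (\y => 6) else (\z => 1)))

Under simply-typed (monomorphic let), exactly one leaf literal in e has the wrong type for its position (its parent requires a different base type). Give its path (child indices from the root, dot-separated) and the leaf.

Answer: 1.0 : 7

Derivation:
\x._ : a -> Int
  unify Int ~ Bool
  FAIL: mismatch Int ~ Bool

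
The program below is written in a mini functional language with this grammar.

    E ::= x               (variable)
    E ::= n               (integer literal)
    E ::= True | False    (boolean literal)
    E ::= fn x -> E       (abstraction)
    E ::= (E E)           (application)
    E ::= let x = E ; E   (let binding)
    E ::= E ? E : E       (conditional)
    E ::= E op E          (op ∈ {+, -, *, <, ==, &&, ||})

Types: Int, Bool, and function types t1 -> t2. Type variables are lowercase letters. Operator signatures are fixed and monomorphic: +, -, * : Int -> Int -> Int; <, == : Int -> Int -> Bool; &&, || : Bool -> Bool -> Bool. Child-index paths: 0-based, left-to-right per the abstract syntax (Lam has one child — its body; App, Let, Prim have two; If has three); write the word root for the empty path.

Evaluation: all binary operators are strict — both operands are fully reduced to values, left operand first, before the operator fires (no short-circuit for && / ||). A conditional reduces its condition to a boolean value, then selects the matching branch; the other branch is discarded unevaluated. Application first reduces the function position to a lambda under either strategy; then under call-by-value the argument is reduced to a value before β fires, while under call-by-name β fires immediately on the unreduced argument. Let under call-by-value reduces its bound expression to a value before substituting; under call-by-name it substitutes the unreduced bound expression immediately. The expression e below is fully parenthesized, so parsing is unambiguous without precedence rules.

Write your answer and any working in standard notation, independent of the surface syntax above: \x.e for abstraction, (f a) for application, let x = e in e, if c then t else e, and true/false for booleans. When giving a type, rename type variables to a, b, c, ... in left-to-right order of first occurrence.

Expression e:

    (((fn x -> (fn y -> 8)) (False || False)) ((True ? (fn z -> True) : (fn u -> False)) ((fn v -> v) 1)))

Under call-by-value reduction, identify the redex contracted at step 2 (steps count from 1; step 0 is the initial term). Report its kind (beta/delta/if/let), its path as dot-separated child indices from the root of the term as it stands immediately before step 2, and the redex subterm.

Answer: beta at 0 : ((\x.(\y.8)) false)

Trace:
step 0: (((\x.(\y.8)) (false || false)) ((if true then (\z.true) else (\u.false)) ((\v.v) 1)))
step 1: [delta@0.1] (((\x.(\y.8)) false) ((if true then (\z.true) else (\u.false)) ((\v.v) 1)))
step 2: [beta@0] ((\y.8) ((if true then (\z.true) else (\u.false)) ((\v.v) 1)))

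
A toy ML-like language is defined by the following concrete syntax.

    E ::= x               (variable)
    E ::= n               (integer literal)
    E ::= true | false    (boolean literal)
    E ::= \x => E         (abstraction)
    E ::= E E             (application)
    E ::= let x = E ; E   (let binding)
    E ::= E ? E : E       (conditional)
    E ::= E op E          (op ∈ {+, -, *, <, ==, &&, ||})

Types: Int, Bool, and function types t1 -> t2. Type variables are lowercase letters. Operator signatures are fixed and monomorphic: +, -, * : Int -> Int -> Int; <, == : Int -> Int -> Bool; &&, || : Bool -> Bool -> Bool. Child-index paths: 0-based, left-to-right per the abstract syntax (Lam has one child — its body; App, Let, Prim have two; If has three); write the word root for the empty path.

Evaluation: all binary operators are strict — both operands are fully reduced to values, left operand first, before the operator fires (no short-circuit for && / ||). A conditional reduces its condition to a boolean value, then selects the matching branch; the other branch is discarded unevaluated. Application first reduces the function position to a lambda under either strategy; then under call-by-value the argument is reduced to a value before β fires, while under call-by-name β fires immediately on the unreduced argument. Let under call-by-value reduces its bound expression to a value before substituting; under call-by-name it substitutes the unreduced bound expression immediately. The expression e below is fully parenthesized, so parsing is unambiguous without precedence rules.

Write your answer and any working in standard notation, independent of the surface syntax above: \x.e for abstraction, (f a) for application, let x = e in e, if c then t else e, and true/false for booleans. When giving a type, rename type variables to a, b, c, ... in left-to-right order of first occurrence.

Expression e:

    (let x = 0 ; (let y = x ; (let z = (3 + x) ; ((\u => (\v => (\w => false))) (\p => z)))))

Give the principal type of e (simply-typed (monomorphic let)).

Answer: a -> b -> Bool

Derivation:
let x : Int
x : Int
let y : Int
  unify Int ~ Int
x : Int
  unify Int ~ Int
let z : Int
\w._ : c -> Bool
\v._ : b -> c -> Bool
\u._ : a -> b -> c -> Bool
z : Int
\p._ : d -> Int
  unify a -> b -> c -> Bool ~ (d -> Int) -> e
  unify a ~ d -> Int
  unify b -> c -> Bool ~ e
_ _ : b -> c -> Bool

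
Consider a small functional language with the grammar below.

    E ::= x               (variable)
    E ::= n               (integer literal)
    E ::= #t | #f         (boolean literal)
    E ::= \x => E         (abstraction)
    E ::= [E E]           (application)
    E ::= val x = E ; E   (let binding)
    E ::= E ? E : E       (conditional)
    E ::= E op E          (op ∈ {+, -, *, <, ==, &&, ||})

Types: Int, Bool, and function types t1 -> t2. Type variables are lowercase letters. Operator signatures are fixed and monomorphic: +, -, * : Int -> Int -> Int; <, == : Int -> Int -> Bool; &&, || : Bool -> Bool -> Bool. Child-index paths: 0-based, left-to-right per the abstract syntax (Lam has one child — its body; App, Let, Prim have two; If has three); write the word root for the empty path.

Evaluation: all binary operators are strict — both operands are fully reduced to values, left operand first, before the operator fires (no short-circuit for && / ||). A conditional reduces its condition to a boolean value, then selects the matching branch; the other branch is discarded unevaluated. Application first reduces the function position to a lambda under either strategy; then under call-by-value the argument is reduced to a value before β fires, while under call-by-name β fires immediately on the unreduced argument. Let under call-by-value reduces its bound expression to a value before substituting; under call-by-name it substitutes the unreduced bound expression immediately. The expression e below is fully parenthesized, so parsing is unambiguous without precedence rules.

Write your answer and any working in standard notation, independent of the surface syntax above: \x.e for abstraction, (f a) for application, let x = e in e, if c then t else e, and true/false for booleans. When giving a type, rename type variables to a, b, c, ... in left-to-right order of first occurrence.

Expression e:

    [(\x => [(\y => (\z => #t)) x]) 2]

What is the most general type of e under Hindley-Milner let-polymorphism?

Answer: a -> Bool

Trace:
\z._ : c -> Bool
\y._ : b -> c -> Bool
x : a
  unify b -> c -> Bool ~ a -> d
  unify b ~ a
  unify c -> Bool ~ d
_ _ : c -> Bool
\x._ : a -> c -> Bool
  unify a -> c -> Bool ~ Int -> e
  unify a ~ Int
  unify c -> Bool ~ e
_ _ : c -> Bool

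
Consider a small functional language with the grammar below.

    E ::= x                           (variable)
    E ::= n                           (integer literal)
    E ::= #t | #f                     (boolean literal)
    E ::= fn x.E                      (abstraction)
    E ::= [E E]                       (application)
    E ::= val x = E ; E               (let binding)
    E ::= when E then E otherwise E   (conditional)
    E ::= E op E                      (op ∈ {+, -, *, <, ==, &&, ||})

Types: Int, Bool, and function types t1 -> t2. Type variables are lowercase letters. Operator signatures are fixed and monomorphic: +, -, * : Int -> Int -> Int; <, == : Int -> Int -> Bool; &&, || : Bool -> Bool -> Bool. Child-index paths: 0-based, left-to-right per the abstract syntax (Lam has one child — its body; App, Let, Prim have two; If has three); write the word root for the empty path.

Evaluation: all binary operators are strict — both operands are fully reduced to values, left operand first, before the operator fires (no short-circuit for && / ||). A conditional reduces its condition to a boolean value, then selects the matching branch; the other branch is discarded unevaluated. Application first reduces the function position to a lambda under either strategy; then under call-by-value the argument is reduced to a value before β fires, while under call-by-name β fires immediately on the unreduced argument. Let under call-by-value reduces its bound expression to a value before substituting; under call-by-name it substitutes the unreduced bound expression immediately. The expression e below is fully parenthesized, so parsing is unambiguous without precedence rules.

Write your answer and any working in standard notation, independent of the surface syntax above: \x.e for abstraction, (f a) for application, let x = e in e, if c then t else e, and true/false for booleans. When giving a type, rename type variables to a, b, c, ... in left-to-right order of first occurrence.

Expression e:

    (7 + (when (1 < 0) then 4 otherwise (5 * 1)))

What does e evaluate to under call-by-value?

Answer: 12

Working:
step 0: (7 + (if (1 < 0) then 4 else (5 * 1)))
step 1: [delta@1.0] (7 + (if false then 4 else (5 * 1)))
step 2: [if@1] (7 + (5 * 1))
step 3: [delta@1] (7 + 5)
step 4: [delta@root] 12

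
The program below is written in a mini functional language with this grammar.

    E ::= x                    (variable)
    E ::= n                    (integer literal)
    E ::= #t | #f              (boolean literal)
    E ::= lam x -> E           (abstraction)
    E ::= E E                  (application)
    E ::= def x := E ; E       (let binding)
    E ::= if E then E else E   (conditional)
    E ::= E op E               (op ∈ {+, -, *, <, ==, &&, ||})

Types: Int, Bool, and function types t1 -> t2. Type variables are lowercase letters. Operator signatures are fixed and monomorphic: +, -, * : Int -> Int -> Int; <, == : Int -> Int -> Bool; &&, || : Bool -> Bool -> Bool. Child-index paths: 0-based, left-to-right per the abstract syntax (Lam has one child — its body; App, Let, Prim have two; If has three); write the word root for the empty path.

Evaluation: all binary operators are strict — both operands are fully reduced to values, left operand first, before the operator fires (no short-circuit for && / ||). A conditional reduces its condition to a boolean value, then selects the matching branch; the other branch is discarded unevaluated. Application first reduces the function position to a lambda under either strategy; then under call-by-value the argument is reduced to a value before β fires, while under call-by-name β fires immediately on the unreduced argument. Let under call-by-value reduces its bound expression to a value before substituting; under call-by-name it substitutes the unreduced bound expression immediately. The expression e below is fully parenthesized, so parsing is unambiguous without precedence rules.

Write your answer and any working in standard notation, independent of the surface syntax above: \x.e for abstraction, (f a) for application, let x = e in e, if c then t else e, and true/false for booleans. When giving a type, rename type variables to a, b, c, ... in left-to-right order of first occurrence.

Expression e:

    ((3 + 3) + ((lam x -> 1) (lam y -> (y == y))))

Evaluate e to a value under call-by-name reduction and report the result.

Answer: 7

Derivation:
step 0: ((3 + 3) + ((\x.1) (\y.(y == y))))
step 1: [delta@0] (6 + ((\x.1) (\y.(y == y))))
step 2: [beta@1] (6 + 1)
step 3: [delta@root] 7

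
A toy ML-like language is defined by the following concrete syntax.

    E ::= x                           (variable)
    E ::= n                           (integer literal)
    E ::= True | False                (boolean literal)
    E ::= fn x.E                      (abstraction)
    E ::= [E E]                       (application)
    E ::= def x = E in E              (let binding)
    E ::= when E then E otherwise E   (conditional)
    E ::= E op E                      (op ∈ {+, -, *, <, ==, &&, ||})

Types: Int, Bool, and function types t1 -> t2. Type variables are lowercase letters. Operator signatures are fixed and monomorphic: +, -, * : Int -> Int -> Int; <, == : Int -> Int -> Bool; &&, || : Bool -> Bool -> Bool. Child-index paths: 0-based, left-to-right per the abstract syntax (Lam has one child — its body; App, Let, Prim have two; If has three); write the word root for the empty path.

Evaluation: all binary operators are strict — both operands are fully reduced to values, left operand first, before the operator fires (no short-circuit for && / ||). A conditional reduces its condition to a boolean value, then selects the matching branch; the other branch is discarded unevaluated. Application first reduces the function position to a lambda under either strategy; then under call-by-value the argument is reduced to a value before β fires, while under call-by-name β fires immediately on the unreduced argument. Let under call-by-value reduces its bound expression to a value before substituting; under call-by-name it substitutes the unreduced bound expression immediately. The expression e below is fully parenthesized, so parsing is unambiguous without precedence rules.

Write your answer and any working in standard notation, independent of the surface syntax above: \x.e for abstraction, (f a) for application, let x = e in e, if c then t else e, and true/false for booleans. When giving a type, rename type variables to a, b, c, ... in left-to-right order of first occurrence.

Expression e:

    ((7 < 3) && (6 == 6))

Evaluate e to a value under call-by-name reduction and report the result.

Derivation:
step 0: ((7 < 3) && (6 == 6))
step 1: [delta@0] (false && (6 == 6))
step 2: [delta@1] (false && true)
step 3: [delta@root] false

Answer: false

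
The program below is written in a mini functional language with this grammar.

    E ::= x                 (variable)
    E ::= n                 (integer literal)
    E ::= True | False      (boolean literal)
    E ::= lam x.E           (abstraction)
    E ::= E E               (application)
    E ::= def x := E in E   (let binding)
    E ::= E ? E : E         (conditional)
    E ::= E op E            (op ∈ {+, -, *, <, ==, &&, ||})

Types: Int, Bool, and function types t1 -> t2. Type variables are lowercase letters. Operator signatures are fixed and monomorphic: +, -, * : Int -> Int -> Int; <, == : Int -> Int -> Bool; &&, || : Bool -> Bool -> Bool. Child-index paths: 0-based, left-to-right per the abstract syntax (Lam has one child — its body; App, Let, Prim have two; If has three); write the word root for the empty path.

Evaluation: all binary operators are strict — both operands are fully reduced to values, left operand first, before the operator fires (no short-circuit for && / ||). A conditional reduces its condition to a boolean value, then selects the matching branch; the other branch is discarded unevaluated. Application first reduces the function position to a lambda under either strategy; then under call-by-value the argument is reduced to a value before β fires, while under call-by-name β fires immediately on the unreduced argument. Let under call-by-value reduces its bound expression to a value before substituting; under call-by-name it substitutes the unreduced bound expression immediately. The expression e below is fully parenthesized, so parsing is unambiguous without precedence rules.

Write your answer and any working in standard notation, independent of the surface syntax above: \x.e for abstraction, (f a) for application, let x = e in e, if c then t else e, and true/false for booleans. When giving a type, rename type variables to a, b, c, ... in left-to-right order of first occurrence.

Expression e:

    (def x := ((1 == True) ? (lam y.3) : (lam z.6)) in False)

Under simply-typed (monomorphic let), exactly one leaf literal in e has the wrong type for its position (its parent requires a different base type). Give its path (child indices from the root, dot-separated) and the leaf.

Working:
  unify Int ~ Int
  unify Bool ~ Int
  FAIL: mismatch Bool ~ Int

Answer: 0.0.1 : true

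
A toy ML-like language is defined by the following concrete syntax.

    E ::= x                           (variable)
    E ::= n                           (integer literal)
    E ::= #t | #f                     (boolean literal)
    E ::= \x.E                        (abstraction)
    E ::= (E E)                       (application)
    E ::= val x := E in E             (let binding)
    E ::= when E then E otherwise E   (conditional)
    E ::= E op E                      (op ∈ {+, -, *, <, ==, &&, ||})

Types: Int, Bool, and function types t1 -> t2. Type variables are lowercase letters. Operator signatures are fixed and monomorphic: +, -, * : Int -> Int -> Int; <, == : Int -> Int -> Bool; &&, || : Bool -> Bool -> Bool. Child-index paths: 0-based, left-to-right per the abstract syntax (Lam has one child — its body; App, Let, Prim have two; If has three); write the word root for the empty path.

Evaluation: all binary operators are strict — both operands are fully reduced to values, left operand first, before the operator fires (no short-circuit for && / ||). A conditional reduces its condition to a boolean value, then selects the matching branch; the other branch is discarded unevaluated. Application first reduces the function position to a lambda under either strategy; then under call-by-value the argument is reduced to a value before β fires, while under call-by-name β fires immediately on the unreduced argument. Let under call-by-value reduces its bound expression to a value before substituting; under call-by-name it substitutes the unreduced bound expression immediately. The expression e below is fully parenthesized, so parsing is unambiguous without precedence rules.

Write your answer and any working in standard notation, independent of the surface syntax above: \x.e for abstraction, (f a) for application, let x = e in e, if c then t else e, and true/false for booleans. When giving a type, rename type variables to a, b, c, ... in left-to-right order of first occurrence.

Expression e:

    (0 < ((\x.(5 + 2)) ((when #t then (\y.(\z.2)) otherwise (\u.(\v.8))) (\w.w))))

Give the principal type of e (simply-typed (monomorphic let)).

Answer: Bool

Trace:
  unify Int ~ Int
  unify Int ~ Int
  unify Int ~ Int
\x._ : a -> Int
  unify Bool ~ Bool
\z._ : c -> Int
\y._ : b -> c -> Int
\v._ : e -> Int
\u._ : d -> e -> Int
  unify b -> c -> Int ~ d -> e -> Int
  unify b ~ d
  unify c -> Int ~ e -> Int
  unify c ~ e
  unify Int ~ Int
w : f
\w._ : f -> f
  unify d -> e -> Int ~ (f -> f) -> g
  unify d ~ f -> f
  unify e -> Int ~ g
_ _ : e -> Int
  unify a -> Int ~ (e -> Int) -> h
  unify a ~ e -> Int
  unify Int ~ h
_ _ : Int
  unify Int ~ Int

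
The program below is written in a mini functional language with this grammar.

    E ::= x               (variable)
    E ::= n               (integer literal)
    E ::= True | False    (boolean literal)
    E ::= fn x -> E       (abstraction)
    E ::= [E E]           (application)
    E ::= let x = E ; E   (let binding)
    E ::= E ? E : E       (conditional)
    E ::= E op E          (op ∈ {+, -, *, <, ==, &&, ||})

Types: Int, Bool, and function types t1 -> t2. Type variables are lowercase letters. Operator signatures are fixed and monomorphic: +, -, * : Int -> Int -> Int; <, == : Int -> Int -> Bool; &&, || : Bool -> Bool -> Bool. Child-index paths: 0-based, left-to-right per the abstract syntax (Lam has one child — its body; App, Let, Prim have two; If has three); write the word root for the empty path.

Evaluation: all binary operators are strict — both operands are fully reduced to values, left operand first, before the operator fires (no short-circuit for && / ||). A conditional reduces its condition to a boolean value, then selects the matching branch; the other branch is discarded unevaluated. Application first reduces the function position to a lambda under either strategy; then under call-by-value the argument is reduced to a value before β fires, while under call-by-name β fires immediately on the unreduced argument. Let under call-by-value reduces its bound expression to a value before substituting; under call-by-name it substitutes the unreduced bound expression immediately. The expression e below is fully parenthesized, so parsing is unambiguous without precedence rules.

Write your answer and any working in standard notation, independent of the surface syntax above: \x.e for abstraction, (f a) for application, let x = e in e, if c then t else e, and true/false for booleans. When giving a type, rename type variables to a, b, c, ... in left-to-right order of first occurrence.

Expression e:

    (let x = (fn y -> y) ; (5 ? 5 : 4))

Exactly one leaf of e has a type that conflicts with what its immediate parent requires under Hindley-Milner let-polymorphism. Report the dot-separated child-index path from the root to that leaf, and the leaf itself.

Derivation:
y : a
\y._ : a -> a
let x : forall. a -> a
  unify Int ~ Bool
  FAIL: mismatch Int ~ Bool

Answer: 1.0 : 5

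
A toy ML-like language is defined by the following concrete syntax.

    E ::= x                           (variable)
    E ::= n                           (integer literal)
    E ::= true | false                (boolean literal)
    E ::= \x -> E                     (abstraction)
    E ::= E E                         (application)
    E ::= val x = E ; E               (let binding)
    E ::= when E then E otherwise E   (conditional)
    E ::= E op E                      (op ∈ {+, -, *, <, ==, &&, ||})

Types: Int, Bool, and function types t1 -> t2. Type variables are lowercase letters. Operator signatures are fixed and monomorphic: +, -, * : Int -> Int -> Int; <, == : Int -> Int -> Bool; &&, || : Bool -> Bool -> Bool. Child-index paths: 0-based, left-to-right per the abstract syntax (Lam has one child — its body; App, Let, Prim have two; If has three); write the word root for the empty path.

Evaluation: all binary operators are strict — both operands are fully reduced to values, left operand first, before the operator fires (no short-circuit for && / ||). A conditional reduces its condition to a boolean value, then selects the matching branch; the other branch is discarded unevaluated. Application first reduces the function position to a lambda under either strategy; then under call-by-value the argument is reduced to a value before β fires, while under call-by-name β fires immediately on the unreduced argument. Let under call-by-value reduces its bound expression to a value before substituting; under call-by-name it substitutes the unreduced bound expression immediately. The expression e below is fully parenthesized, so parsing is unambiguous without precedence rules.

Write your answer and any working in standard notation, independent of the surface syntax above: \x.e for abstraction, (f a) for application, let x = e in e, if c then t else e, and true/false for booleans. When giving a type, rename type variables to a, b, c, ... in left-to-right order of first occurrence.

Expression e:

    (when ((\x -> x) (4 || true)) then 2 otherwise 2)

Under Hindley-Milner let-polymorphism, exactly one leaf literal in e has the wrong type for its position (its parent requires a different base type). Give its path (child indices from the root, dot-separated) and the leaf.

Derivation:
x : a
\x._ : a -> a
  unify Int ~ Bool
  FAIL: mismatch Int ~ Bool

Answer: 0.1.0 : 4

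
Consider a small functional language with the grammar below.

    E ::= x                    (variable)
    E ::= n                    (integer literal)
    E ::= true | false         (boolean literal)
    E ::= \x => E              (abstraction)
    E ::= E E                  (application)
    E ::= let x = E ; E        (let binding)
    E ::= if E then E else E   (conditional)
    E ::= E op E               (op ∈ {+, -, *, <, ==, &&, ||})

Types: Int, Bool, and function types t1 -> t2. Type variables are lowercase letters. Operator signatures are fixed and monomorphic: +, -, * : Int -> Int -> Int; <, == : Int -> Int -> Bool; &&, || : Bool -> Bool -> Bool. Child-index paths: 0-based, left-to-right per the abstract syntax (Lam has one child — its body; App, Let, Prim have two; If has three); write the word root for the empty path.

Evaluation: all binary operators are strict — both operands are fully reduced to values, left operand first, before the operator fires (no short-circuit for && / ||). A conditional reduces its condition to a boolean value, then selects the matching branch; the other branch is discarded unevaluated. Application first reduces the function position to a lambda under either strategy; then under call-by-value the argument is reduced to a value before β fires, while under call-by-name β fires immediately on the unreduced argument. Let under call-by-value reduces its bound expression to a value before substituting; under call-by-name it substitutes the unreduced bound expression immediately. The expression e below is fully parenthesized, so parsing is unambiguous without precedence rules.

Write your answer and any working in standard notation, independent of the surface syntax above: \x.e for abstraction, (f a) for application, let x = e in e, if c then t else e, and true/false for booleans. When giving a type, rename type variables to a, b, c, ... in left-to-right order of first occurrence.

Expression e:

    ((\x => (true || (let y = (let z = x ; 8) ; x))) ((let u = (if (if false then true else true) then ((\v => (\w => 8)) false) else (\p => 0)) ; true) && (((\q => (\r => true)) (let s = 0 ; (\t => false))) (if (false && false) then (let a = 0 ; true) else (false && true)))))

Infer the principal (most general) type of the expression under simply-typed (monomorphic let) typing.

Answer: Bool

Trace:
  unify Bool ~ Bool
x : a
let z : a
let y : Int
x : a
  unify a ~ Bool
\x._ : Bool -> Bool
  unify Bool ~ Bool
  unify Bool ~ Bool
  unify Bool ~ Bool
\w._ : c -> Int
\v._ : b -> c -> Int
  unify b -> c -> Int ~ Bool -> d
  unify b ~ Bool
  unify c -> Int ~ d
_ _ : c -> Int
\p._ : e -> Int
  unify c -> Int ~ e -> Int
  unify c ~ e
  unify Int ~ Int
let u : e -> Int
  unify Bool ~ Bool
\r._ : g -> Bool
\q._ : f -> g -> Bool
let s : Int
\t._ : h -> Bool
  unify f -> g -> Bool ~ (h -> Bool) -> i
  unify f ~ h -> Bool
  unify g -> Bool ~ i
_ _ : g -> Bool
  unify Bool ~ Bool
  unify Bool ~ Bool
  unify Bool ~ Bool
let a : Int
  unify Bool ~ Bool
  unify Bool ~ Bool
  unify Bool ~ Bool
  unify g -> Bool ~ Bool -> j
  unify g ~ Bool
  unify Bool ~ j
_ _ : Bool
  unify Bool ~ Bool
  unify Bool -> Bool ~ Bool -> k
  unify Bool ~ Bool
  unify Bool ~ k
_ _ : Bool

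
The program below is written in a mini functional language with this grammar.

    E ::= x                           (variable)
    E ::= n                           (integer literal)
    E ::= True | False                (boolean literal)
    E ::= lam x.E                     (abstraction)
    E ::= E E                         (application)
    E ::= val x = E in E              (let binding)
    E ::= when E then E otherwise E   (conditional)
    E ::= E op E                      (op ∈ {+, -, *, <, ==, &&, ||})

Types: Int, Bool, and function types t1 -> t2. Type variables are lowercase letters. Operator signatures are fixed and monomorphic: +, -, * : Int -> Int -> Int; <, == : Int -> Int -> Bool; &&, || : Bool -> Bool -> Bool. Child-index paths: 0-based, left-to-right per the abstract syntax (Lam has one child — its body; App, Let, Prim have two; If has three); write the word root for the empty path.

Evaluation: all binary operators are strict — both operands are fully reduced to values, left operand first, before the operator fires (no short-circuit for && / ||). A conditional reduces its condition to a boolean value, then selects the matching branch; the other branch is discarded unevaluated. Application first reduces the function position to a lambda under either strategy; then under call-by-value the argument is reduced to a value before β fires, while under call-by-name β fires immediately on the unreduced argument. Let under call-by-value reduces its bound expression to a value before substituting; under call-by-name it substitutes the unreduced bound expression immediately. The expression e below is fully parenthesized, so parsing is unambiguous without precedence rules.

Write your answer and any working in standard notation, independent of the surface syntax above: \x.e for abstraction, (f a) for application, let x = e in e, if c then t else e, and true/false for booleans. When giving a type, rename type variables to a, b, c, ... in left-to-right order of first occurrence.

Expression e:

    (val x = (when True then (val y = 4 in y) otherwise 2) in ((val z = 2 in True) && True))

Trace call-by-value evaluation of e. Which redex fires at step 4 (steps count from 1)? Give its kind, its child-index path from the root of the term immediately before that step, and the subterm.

Trace:
step 0: (let x = (if true then (let y = 4 in y) else 2) in ((let z = 2 in true) && true))
step 1: [if@0] (let x = (let y = 4 in y) in ((let z = 2 in true) && true))
step 2: [let@0] (let x = 4 in ((let z = 2 in true) && true))
step 3: [let@root] ((let z = 2 in true) && true)
step 4: [let@0] (true && true)

Answer: let at 0 : (let z = 2 in true)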